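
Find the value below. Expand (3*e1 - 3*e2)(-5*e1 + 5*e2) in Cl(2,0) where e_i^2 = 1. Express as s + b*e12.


Expand: (3*e1 - 3*e2)(-5*e1 + 5*e2)
= 3*(-5)*e1e1 + 3*5*e1e2 + (-3)*(-5)*e2e1 + (-3)*5*e2e2
Using e1^2 = e2^2 = 1, e2e1 = -e1e2:
Scalar part s = 3*(-5) + (-3)*5 = -15 + (-15) = -30
Bivector part b = 3*5 - (-3)*(-5) = 15 - 15 = 0
uv = -30 + 0*e12


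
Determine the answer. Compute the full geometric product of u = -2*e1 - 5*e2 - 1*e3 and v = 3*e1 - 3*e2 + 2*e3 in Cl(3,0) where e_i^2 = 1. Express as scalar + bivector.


In Cl(3,0): e_i^2 = 1, e_ie_j = -e_je_i for i != j.
Scalar part = u . v = (-2)*3 + (-5)*(-3) + (-1)*2
= -6 + 15 + (-2) = 7
e12 coeff = (-2)*(-3) - (-5)*3 = 6 - (-15) = 21
e13 coeff = (-2)*2 - (-1)*3 = -4 - (-3) = -1
e23 coeff = (-5)*2 - (-1)*(-3) = -10 - 3 = -13
uv = 7 + 21*e12 - 1*e13 - 13*e23


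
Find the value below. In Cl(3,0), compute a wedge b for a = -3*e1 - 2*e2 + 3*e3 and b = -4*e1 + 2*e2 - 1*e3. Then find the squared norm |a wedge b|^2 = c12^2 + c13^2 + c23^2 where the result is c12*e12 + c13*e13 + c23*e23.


a wedge b = (a1*b2 - a2*b1)*e12 + (a1*b3 - a3*b1)*e13 + (a2*b3 - a3*b2)*e23
e12 coeff: (-3)*2 - (-2)*(-4) = -6 - 8 = -14
e13 coeff: (-3)*(-1) - 3*(-4) = 3 - (-12) = 15
e23 coeff: (-2)*(-1) - 3*2 = 2 - 6 = -4
|a wedge b|^2 = (-14)^2 + 15^2 + (-4)^2
= 196 + 225 + 16
= 437


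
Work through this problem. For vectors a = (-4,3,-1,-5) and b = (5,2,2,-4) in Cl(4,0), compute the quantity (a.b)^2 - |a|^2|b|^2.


a . b = (-4)*5 + 3*2 + (-1)*2 + (-5)*(-4)
= -20 + 6 + (-2) + 20 = 4
|a|^2 = (-4)^2 + 3^2 + (-1)^2 + (-5)^2 = 51
|b|^2 = 5^2 + 2^2 + 2^2 + (-4)^2 = 49
(a.b)^2 = 4^2 = 16
|a|^2 * |b|^2 = 51 * 49 = 2499
Result = 16 - 2499 = -2483


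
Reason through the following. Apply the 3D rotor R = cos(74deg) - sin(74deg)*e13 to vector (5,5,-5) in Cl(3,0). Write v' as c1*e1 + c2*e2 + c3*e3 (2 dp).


Rotor R = cos(74deg) - sin(74deg)*e13
Rotation angle theta = 2 * 74 = 148 degrees in the e13 plane (e1 -> e3).
The component perpendicular to the plane (e2) is invariant: v'_2 = v2 = 5.00
cos(148deg) = -0.8480, sin(148deg) = 0.5299
v'_1 = v1*cos(theta) - v3*sin(theta) = 5*(-0.8480) - (-5)*0.5299 = -1.59
v'_3 = v1*sin(theta) + v3*cos(theta) = 5*0.5299 + (-5)*(-0.8480) = 6.89
v' = -1.59*e1 + 5.00*e2 + 6.89*e3


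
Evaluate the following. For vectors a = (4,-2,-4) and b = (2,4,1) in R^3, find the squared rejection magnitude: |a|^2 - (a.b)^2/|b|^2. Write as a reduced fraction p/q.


|a|^2 = 4^2 + (-2)^2 + (-4)^2 = 36
|b|^2 = 2^2 + 4^2 + 1^2 = 21
a . b = 4*2 + (-2)*4 + (-4)*1 = -4
(a.b)^2 = (-4)^2 = 16
|rej|^2 = 36 - 16/21
= (756 - 16)/21
= 740/21
In lowest terms: 740/21


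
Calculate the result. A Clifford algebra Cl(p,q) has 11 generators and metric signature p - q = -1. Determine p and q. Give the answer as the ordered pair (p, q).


We need p + q = 11 and p - q = -1.
Adding: 2p = 11 + (-1) = 10, so p = 5.
Then q = 11 - 5 = 6.
(p, q) = (5, 6)


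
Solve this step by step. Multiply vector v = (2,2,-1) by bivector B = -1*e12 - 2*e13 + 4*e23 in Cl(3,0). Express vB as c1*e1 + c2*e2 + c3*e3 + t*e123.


vB has grade-1 (vector) and grade-3 (trivector) parts: vB = (v _| B) + (v ^ B).
Vector part <vB>_1:
  e1: -v2*b12 - v3*b13 = -(2)*(-1) - (-1)*(-2) = 0
  e2: v1*b12 - v3*b23 = (2)*(-1) - (-1)*(4) = 2
  e3: v1*b13 + v2*b23 = (2)*(-2) + (2)*(4) = 4
Trivector part <vB>_3:
  e123: v1*b23 - v2*b13 + v3*b12 = (2)*(4) - (2)*(-2) + (-1)*(-1) = 13
vB = 0*e1 + 2*e2 + 4*e3 + 13*e123


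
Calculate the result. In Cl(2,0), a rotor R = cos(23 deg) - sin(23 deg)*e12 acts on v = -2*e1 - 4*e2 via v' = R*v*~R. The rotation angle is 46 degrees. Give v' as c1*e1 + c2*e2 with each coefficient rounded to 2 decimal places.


Rotor R = cos(23deg) - sin(23deg)*e12
Rotation angle theta = 2 * 23 = 46 degrees
v' = R*v*~R rotates v by theta.
cos(46deg) = 0.6947, sin(46deg) = 0.7193
v'_1 = -2*cos(46deg) - (-4)*sin(46deg)
= -2*0.6947 - (-4)*0.7193
= 1.49
v'_2 = -2*sin(46deg) + (-4)*cos(46deg)
= -2*0.7193 + (-4)*0.6947
= -4.22
v' = 1.49*e1 - 4.22*e2


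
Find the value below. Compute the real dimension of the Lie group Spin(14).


Spin(n) double-covers SO(n); both have Lie algebra so(n) of dimension n(n-1)/2.
n = 14
n(n-1) = 14 * 13 = 182
dim Spin(14) = 182/2 = 91


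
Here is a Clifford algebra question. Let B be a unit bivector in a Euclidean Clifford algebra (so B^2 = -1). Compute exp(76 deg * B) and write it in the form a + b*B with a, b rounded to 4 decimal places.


For a unit bivector B with B^2 = -1, the exponential series gives
e^(theta*B) = cos(theta) + sin(theta)*B (the GA analogue of Euler's formula).
theta = 76 degrees = 1.32645 rad
cos(76 deg) = 0.2419
sin(76 deg) = 0.9703
exp(theta*B) = 0.2419 + 0.9703*B


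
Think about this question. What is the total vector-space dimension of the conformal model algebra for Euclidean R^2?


The conformal model of R^2 uses Cl(3,1): the 2 Euclidean generators plus two extra orthogonal generators e+ (e+^2 = +1) and e- (e-^2 = -1), from which the null vectors e0, einf are built.
Number of generators m = 2 + 2 = 4.
dim Cl(p,q) = 2^m = 2^4 = 16


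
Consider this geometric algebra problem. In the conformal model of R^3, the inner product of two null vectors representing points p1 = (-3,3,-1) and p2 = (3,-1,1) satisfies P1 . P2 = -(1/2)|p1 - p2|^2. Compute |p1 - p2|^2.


p1 - p2 = (-6, 4, -2)
|p1 - p2|^2 = (-6)^2 + 4^2 + (-2)^2
= 36 + 16 + 4
= 56


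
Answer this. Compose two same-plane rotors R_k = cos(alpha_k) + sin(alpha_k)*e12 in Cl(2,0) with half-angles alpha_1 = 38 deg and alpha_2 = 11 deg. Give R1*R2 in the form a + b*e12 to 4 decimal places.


Same-plane rotors commute and their half-angles add:
R1*R2 = cos(a1 + a2) + sin(a1 + a2)*e12.
a1 + a2 = 38 + 11 = 49 deg
cos(49 deg) = 0.6561
sin(49 deg) = 0.7547
R1*R2 = 0.6561 + 0.7547*e12


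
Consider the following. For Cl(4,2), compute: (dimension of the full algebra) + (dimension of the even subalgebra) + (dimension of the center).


n = 4 + 2 = 6
Total dim = 2^6 = 64
Even subalgebra dim = 2^5 = 32
n is even, so center dim = 1
Sum = 64 + 32 + 1 = 97


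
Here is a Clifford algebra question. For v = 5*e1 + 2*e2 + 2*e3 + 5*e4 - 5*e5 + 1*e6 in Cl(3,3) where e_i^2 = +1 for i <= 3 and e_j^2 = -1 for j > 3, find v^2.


v^2 = sum of c_i^2 * e_i^2
Positive signature terms (e_i^2 = +1): 5^2 + 2^2 + 2^2 = 33
Negative signature terms (e_j^2 = -1): 5^2 + (-5)^2 + 1^2 = 51
v^2 = 33 - 51 = -18


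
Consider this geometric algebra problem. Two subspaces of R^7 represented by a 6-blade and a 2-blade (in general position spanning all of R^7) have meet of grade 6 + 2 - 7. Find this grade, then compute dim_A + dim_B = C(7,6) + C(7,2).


Meet grade = grade(A) + grade(B) - n
= 6 + 2 - 7 = 1
C(7,6) = 7
C(7,2) = 21
dim_A + dim_B = 7 + 21 = 28


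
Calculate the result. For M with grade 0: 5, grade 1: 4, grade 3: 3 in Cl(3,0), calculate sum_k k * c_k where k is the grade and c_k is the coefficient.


Grade-weighted sum = sum of grade_k * coefficient_k
0*5 = 0
1*4 = 4
3*3 = 9
Total = 0 + 4 + 9 = 13


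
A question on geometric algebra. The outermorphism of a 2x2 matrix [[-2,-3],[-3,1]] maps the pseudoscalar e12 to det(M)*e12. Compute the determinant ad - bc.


The outermorphism of a linear map f sends e1^e2 to f(e1)^f(e2).
f(e1) = -2*e1 - 3*e2
f(e2) = -3*e1 + 1*e2
f(e1) ^ f(e2) = (-2*e1 - 3*e2) ^ (-3*e1 + 1*e2)
= (-2)*1*e12 + (-3)*(-3)*e21
= (-2 - 9)*e12
= -11*e12
Coefficient = -11


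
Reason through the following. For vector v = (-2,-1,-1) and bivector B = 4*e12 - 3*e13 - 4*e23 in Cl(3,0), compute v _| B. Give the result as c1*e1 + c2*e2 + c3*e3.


Left contraction v _| B = <vB>_1 (grade-1 part of the geometric product vB).
Using e1_|e12 = e2, e2_|e12 = -e1, e1_|e13 = e3, e3_|e13 = -e1, e2_|e23 = e3, e3_|e23 = -e2:
e1 coeff: -v2*b12 - v3*b13 = -(-1)*(4) - (-1)*(-3) = 1
e2 coeff: v1*b12 - v3*b23 = (-2)*(4) - (-1)*(-4) = -12
e3 coeff: v1*b13 + v2*b23 = (-2)*(-3) + (-1)*(-4) = 10
v _| B = 1*e1 - 12*e2 + 10*e3


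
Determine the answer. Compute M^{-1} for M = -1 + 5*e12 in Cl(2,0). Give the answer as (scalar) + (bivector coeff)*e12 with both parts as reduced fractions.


M = -1 + 5*e12, where e12^2 = -1.
Since M commutes with its reverse ~M = a - b*e12, M * ~M = a^2 - b^2*e12^2 = a^2 + b^2.
So M^{-1} = ~M / (a^2 + b^2) = (a - b*e12)/(a^2 + b^2).
a^2 + b^2 = 1 + 25 = 26
Scalar part = -1/26 = -1/26
Bivector coeff = -5/26 = -5/26
M^{-1} = -1/26 - 5/26*e12


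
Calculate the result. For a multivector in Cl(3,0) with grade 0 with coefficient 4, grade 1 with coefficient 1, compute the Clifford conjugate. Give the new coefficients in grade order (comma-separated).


Clifford conjugate sign for grade k: (-1)^(k(k+1)/2)
Grade 0: (-1)^(0*1/2) = (-1)^0 = 1, coeff 4 -> 4
Grade 1: (-1)^(1*2/2) = (-1)^1 = -1, coeff 1 -> -1
Conjugated coefficients: 4, -1


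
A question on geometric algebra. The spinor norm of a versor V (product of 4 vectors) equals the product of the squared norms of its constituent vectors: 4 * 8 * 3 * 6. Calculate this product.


Spinor norm N(V) = |v1|^2 * |v2|^2 * ... * |v4|^2
= 4 * 8 * 3 * 6
Running product: 4, 32, 96, 576
N(V) = 576


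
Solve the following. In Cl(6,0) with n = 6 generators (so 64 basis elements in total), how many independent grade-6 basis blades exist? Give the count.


Number of grade-k basis blades in Cl(p,q) with n = p + q is C(n, k).
n = 6 + 0 = 6
C(6, 6) = 6! / (6! * 0!)
= 720 / (720 * 1)
= 1


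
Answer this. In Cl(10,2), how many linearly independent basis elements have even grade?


Even subalgebra dimension = 2^(n-1)
n = 10 + 2 = 12
2^(12 - 1) = 2^11 = 2048
Verification: sum of C(12,k) for even k = 1 + 66 + 495 + 924 + 495 + 66 + 1 = 2048
Result = 2048


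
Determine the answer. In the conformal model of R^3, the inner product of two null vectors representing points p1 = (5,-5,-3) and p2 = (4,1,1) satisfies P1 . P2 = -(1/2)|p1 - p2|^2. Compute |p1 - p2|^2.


p1 - p2 = (1, -6, -4)
|p1 - p2|^2 = 1^2 + (-6)^2 + (-4)^2
= 1 + 36 + 16
= 53


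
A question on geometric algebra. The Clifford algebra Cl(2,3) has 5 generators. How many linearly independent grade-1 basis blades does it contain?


Number of grade-k basis blades in Cl(p,q) with n = p + q is C(n, k).
n = 2 + 3 = 5
C(5, 1) = 5! / (1! * 4!)
= 120 / (1 * 24)
= 5


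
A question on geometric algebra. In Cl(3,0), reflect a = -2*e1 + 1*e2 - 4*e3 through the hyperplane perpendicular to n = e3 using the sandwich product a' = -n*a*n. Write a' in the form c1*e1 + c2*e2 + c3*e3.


Reflection formula: a' = -n*a*n, with n = e3 (unit vector, n^2 = 1).
For reflection through hyperplane perp to e3:
The component along e3 flips sign, others stay.
a = (-2, 1, -4)
a' = (-2, 1, 4)
a' = -2*e1 + 1*e2 + 4*e3


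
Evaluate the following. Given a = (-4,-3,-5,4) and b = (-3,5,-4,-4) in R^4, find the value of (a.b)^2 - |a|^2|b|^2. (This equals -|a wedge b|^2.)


a . b = (-4)*(-3) + (-3)*5 + (-5)*(-4) + 4*(-4)
= 12 + (-15) + 20 + (-16) = 1
|a|^2 = (-4)^2 + (-3)^2 + (-5)^2 + 4^2 = 66
|b|^2 = (-3)^2 + 5^2 + (-4)^2 + (-4)^2 = 66
(a.b)^2 = 1^2 = 1
|a|^2 * |b|^2 = 66 * 66 = 4356
Result = 1 - 4356 = -4355


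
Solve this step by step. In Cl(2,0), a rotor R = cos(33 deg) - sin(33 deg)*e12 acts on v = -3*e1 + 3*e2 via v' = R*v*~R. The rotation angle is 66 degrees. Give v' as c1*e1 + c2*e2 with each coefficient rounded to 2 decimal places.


Rotor R = cos(33deg) - sin(33deg)*e12
Rotation angle theta = 2 * 33 = 66 degrees
v' = R*v*~R rotates v by theta.
cos(66deg) = 0.4067, sin(66deg) = 0.9135
v'_1 = -3*cos(66deg) - 3*sin(66deg)
= -3*0.4067 - 3*0.9135
= -3.96
v'_2 = -3*sin(66deg) + 3*cos(66deg)
= -3*0.9135 + 3*0.4067
= -1.52
v' = -3.96*e1 - 1.52*e2


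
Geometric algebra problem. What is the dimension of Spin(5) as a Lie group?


Spin(n) double-covers SO(n); both have Lie algebra so(n) of dimension n(n-1)/2.
n = 5
n(n-1) = 5 * 4 = 20
dim Spin(5) = 20/2 = 10


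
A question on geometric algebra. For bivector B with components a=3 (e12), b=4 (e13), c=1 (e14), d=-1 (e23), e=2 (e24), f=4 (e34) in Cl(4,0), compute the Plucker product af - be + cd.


Plucker relation: af - be + cd
a*f = 3*4 = 12
b*e = 4*2 = 8
c*d = 1*(-1) = -1
af - be + cd = 12 - 8 + (-1)
= 3


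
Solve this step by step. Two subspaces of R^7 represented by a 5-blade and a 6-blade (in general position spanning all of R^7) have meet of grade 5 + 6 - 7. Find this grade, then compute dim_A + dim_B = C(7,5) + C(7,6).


Meet grade = grade(A) + grade(B) - n
= 5 + 6 - 7 = 4
C(7,5) = 21
C(7,6) = 7
dim_A + dim_B = 21 + 7 = 28


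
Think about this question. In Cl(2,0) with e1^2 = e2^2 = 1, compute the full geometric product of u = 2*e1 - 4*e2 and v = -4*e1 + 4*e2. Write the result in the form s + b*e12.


Expand: (2*e1 - 4*e2)(-4*e1 + 4*e2)
= 2*(-4)*e1e1 + 2*4*e1e2 + (-4)*(-4)*e2e1 + (-4)*4*e2e2
Using e1^2 = e2^2 = 1, e2e1 = -e1e2:
Scalar part s = 2*(-4) + (-4)*4 = -8 + (-16) = -24
Bivector part b = 2*4 - (-4)*(-4) = 8 - 16 = -8
uv = -24 - 8*e12


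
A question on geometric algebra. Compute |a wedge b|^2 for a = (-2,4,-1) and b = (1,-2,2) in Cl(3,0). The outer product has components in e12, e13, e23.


a wedge b = (a1*b2 - a2*b1)*e12 + (a1*b3 - a3*b1)*e13 + (a2*b3 - a3*b2)*e23
e12 coeff: (-2)*(-2) - 4*1 = 4 - 4 = 0
e13 coeff: (-2)*2 - (-1)*1 = -4 - (-1) = -3
e23 coeff: 4*2 - (-1)*(-2) = 8 - 2 = 6
|a wedge b|^2 = 0^2 + (-3)^2 + 6^2
= 0 + 9 + 36
= 45


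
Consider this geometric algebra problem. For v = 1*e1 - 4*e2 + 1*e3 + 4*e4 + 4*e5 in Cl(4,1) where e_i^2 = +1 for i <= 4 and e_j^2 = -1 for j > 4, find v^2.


v^2 = sum of c_i^2 * e_i^2
Positive signature terms (e_i^2 = +1): 1^2 + (-4)^2 + 1^2 + 4^2 = 34
Negative signature terms (e_j^2 = -1): 4^2 = 16
v^2 = 34 - 16 = 18


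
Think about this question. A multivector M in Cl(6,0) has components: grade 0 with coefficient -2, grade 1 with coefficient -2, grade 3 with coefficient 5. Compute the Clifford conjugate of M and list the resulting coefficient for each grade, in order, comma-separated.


Clifford conjugate sign for grade k: (-1)^(k(k+1)/2)
Grade 0: (-1)^(0*1/2) = (-1)^0 = 1, coeff -2 -> -2
Grade 1: (-1)^(1*2/2) = (-1)^1 = -1, coeff -2 -> 2
Grade 3: (-1)^(3*4/2) = (-1)^6 = 1, coeff 5 -> 5
Conjugated coefficients: -2, 2, 5


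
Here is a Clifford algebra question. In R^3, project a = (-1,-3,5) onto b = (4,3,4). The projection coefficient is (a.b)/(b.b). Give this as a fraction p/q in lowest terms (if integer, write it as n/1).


Projection coefficient = (a . b) / (b . b)
a . b = (-1)*4 + (-3)*3 + 5*4
= -4 + (-9) + 20 = 7
b . b = 4^2 + 3^2 + 4^2
= 16 + 9 + 16 = 41
Coefficient = 7/41
In lowest terms: 7/41


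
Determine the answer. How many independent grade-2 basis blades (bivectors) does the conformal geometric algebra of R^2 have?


The conformal model of R^2 uses Cl(3,1) with m = 2 + 2 = 4 generators.
Number of grade-2 blades = C(m, 2) = C(4, 2)
= 4*3/2 = 6


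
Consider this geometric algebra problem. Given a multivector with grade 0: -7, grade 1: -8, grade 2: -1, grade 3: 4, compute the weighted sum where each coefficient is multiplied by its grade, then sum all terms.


Grade-weighted sum = sum of grade_k * coefficient_k
0*(-7) = 0
1*(-8) = -8
2*(-1) = -2
3*4 = 12
Total = 0 + (-8) + (-2) + 12 = 2


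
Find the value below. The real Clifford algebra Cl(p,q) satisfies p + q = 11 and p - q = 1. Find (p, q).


We need p + q = 11 and p - q = 1.
Adding: 2p = 11 + 1 = 12, so p = 6.
Then q = 11 - 6 = 5.
(p, q) = (6, 5)


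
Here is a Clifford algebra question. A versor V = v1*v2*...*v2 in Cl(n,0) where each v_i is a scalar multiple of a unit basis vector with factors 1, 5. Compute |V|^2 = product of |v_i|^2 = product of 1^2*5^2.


Each vector v_i has |v_i|^2 = s_i^2
Squared scales: 1^2 = 1, 5^2 = 25
|V|^2 = 1 * 25
= 25


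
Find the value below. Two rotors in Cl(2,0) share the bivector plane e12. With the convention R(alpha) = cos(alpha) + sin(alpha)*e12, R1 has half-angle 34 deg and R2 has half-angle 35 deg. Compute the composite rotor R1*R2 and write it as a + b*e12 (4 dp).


Same-plane rotors commute and their half-angles add:
R1*R2 = cos(a1 + a2) + sin(a1 + a2)*e12.
a1 + a2 = 34 + 35 = 69 deg
cos(69 deg) = 0.3584
sin(69 deg) = 0.9336
R1*R2 = 0.3584 + 0.9336*e12


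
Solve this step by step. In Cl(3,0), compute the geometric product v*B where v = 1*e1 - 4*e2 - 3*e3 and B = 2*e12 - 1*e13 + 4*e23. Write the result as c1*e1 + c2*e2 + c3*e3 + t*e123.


vB has grade-1 (vector) and grade-3 (trivector) parts: vB = (v _| B) + (v ^ B).
Vector part <vB>_1:
  e1: -v2*b12 - v3*b13 = -(-4)*(2) - (-3)*(-1) = 5
  e2: v1*b12 - v3*b23 = (1)*(2) - (-3)*(4) = 14
  e3: v1*b13 + v2*b23 = (1)*(-1) + (-4)*(4) = -17
Trivector part <vB>_3:
  e123: v1*b23 - v2*b13 + v3*b12 = (1)*(4) - (-4)*(-1) + (-3)*(2) = -6
vB = 5*e1 + 14*e2 - 17*e3 - 6*e123


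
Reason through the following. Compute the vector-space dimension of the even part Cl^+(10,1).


Even subalgebra dimension = 2^(n-1)
n = 10 + 1 = 11
2^(11 - 1) = 2^10 = 1024
Verification: sum of C(11,k) for even k = 1 + 55 + 330 + 462 + 165 + 11 = 1024
Result = 1024


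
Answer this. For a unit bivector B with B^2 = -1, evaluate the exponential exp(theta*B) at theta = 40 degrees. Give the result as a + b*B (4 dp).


For a unit bivector B with B^2 = -1, the exponential series gives
e^(theta*B) = cos(theta) + sin(theta)*B (the GA analogue of Euler's formula).
theta = 40 degrees = 0.698132 rad
cos(40 deg) = 0.7660
sin(40 deg) = 0.6428
exp(theta*B) = 0.7660 + 0.6428*B


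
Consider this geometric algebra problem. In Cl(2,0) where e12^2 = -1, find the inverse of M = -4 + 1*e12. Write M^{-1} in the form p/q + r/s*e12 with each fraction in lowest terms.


M = -4 + 1*e12, where e12^2 = -1.
Since M commutes with its reverse ~M = a - b*e12, M * ~M = a^2 - b^2*e12^2 = a^2 + b^2.
So M^{-1} = ~M / (a^2 + b^2) = (a - b*e12)/(a^2 + b^2).
a^2 + b^2 = 16 + 1 = 17
Scalar part = -4/17 = -4/17
Bivector coeff = -1/17 = -1/17
M^{-1} = -4/17 - 1/17*e12


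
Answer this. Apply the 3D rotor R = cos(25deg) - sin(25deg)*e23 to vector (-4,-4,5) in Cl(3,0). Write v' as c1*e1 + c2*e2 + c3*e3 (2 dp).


Rotor R = cos(25deg) - sin(25deg)*e23
Rotation angle theta = 2 * 25 = 50 degrees in the e23 plane (e2 -> e3).
The component perpendicular to the plane (e1) is invariant: v'_1 = v1 = -4.00
cos(50deg) = 0.6428, sin(50deg) = 0.7660
v'_2 = v2*cos(theta) - v3*sin(theta) = -4*0.6428 - 5*0.7660 = -6.40
v'_3 = v2*sin(theta) + v3*cos(theta) = -4*0.7660 + 5*0.6428 = 0.15
v' = -4.00*e1 - 6.40*e2 + 0.15*e3


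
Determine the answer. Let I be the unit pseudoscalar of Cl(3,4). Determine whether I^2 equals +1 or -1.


The pseudoscalar I = e1...e_n (product of all n generators) of Cl(p,q) satisfies I^2 = (-1)^(q + n(n-1)/2).
p = 3, q = 4, n = p + q = 7
n(n-1)/2 = 7 * 6 / 2 = 21
Exponent = q + n(n-1)/2 = 4 + 21 = 25
I^2 = (-1)^25 = -1


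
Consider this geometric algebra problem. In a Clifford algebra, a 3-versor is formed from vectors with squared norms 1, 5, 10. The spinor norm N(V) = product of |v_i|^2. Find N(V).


Spinor norm N(V) = |v1|^2 * |v2|^2 * ... * |v3|^2
= 1 * 5 * 10
Running product: 1, 5, 50
N(V) = 50


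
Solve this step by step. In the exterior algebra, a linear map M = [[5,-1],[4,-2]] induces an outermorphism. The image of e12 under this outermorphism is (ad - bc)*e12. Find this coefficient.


The outermorphism of a linear map f sends e1^e2 to f(e1)^f(e2).
f(e1) = 5*e1 + 4*e2
f(e2) = -1*e1 - 2*e2
f(e1) ^ f(e2) = (5*e1 + 4*e2) ^ (-1*e1 - 2*e2)
= 5*(-2)*e12 + 4*(-1)*e21
= (-10 - (-4))*e12
= -6*e12
Coefficient = -6


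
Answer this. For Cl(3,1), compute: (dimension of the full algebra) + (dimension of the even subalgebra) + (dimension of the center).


n = 3 + 1 = 4
Total dim = 2^4 = 16
Even subalgebra dim = 2^3 = 8
n is even, so center dim = 1
Sum = 16 + 8 + 1 = 25


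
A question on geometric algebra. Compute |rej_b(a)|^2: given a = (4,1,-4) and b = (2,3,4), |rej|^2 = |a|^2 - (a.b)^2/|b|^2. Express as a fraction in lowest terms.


|a|^2 = 4^2 + 1^2 + (-4)^2 = 33
|b|^2 = 2^2 + 3^2 + 4^2 = 29
a . b = 4*2 + 1*3 + (-4)*4 = -5
(a.b)^2 = (-5)^2 = 25
|rej|^2 = 33 - 25/29
= (957 - 25)/29
= 932/29
In lowest terms: 932/29


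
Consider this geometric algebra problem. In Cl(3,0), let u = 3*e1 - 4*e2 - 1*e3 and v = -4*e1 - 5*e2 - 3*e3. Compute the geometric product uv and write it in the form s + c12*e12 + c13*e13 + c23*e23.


In Cl(3,0): e_i^2 = 1, e_ie_j = -e_je_i for i != j.
Scalar part = u . v = 3*(-4) + (-4)*(-5) + (-1)*(-3)
= -12 + 20 + 3 = 11
e12 coeff = 3*(-5) - (-4)*(-4) = -15 - 16 = -31
e13 coeff = 3*(-3) - (-1)*(-4) = -9 - 4 = -13
e23 coeff = (-4)*(-3) - (-1)*(-5) = 12 - 5 = 7
uv = 11 - 31*e12 - 13*e13 + 7*e23


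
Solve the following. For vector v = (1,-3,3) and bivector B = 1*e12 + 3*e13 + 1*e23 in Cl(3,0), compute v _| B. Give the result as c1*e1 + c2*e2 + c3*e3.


Left contraction v _| B = <vB>_1 (grade-1 part of the geometric product vB).
Using e1_|e12 = e2, e2_|e12 = -e1, e1_|e13 = e3, e3_|e13 = -e1, e2_|e23 = e3, e3_|e23 = -e2:
e1 coeff: -v2*b12 - v3*b13 = -(-3)*(1) - (3)*(3) = -6
e2 coeff: v1*b12 - v3*b23 = (1)*(1) - (3)*(1) = -2
e3 coeff: v1*b13 + v2*b23 = (1)*(3) + (-3)*(1) = 0
v _| B = -6*e1 - 2*e2 + 0*e3


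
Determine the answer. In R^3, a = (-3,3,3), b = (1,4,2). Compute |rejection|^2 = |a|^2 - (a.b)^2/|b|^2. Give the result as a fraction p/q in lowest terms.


|a|^2 = (-3)^2 + 3^2 + 3^2 = 27
|b|^2 = 1^2 + 4^2 + 2^2 = 21
a . b = (-3)*1 + 3*4 + 3*2 = 15
(a.b)^2 = 15^2 = 225
|rej|^2 = 27 - 225/21
= (567 - 225)/21
= 342/21
In lowest terms: 114/7


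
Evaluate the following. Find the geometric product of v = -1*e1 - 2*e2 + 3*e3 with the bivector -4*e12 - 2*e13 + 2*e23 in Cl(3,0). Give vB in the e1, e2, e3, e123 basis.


vB has grade-1 (vector) and grade-3 (trivector) parts: vB = (v _| B) + (v ^ B).
Vector part <vB>_1:
  e1: -v2*b12 - v3*b13 = -(-2)*(-4) - (3)*(-2) = -2
  e2: v1*b12 - v3*b23 = (-1)*(-4) - (3)*(2) = -2
  e3: v1*b13 + v2*b23 = (-1)*(-2) + (-2)*(2) = -2
Trivector part <vB>_3:
  e123: v1*b23 - v2*b13 + v3*b12 = (-1)*(2) - (-2)*(-2) + (3)*(-4) = -18
vB = -2*e1 - 2*e2 - 2*e3 - 18*e123


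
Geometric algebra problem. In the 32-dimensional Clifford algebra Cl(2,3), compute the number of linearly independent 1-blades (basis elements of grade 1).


Number of grade-k basis blades in Cl(p,q) with n = p + q is C(n, k).
n = 2 + 3 = 5
C(5, 1) = 5! / (1! * 4!)
= 120 / (1 * 24)
= 5


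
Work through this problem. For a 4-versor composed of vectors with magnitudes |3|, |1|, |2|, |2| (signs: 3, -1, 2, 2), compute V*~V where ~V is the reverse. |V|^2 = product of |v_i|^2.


Each vector v_i has |v_i|^2 = s_i^2
Squared scales: 3^2 = 9, (-1)^2 = 1, 2^2 = 4, 2^2 = 4
|V|^2 = 9 * 1 * 4 * 4
= 144


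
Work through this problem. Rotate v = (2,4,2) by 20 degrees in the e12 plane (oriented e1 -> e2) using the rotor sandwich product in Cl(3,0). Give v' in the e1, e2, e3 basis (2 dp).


Rotor R = cos(10deg) - sin(10deg)*e12
Rotation angle theta = 2 * 10 = 20 degrees in the e12 plane (e1 -> e2).
The component perpendicular to the plane (e3) is invariant: v'_3 = v3 = 2.00
cos(20deg) = 0.9397, sin(20deg) = 0.3420
v'_1 = v1*cos(theta) - v2*sin(theta) = 2*0.9397 - 4*0.3420 = 0.51
v'_2 = v1*sin(theta) + v2*cos(theta) = 2*0.3420 + 4*0.9397 = 4.44
v' = 0.51*e1 + 4.44*e2 + 2.00*e3


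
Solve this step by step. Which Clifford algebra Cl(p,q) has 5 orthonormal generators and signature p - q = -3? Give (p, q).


We need p + q = 5 and p - q = -3.
Adding: 2p = 5 + (-3) = 2, so p = 1.
Then q = 5 - 1 = 4.
(p, q) = (1, 4)


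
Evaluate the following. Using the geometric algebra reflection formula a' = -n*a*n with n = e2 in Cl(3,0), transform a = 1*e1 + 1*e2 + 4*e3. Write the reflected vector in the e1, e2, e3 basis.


Reflection formula: a' = -n*a*n, with n = e2 (unit vector, n^2 = 1).
For reflection through hyperplane perp to e2:
The component along e2 flips sign, others stay.
a = (1, 1, 4)
a' = (1, -1, 4)
a' = 1*e1 - 1*e2 + 4*e3


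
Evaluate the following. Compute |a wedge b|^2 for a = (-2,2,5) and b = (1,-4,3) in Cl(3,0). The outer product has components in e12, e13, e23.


a wedge b = (a1*b2 - a2*b1)*e12 + (a1*b3 - a3*b1)*e13 + (a2*b3 - a3*b2)*e23
e12 coeff: (-2)*(-4) - 2*1 = 8 - 2 = 6
e13 coeff: (-2)*3 - 5*1 = -6 - 5 = -11
e23 coeff: 2*3 - 5*(-4) = 6 - (-20) = 26
|a wedge b|^2 = 6^2 + (-11)^2 + 26^2
= 36 + 121 + 676
= 833


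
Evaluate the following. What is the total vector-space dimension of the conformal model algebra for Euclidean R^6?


The conformal model of R^6 uses Cl(7,1): the 6 Euclidean generators plus two extra orthogonal generators e+ (e+^2 = +1) and e- (e-^2 = -1), from which the null vectors e0, einf are built.
Number of generators m = 6 + 2 = 8.
dim Cl(p,q) = 2^m = 2^8 = 256


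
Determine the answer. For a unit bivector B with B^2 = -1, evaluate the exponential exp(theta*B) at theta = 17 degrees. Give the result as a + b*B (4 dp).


For a unit bivector B with B^2 = -1, the exponential series gives
e^(theta*B) = cos(theta) + sin(theta)*B (the GA analogue of Euler's formula).
theta = 17 degrees = 0.296706 rad
cos(17 deg) = 0.9563
sin(17 deg) = 0.2924
exp(theta*B) = 0.9563 + 0.2924*B


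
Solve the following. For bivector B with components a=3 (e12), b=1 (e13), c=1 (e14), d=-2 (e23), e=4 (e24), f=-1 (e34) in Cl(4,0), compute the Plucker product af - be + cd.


Plucker relation: af - be + cd
a*f = 3*(-1) = -3
b*e = 1*4 = 4
c*d = 1*(-2) = -2
af - be + cd = -3 - 4 + (-2)
= -9


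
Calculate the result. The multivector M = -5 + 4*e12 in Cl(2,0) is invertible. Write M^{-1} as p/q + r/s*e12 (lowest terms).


M = -5 + 4*e12, where e12^2 = -1.
Since M commutes with its reverse ~M = a - b*e12, M * ~M = a^2 - b^2*e12^2 = a^2 + b^2.
So M^{-1} = ~M / (a^2 + b^2) = (a - b*e12)/(a^2 + b^2).
a^2 + b^2 = 25 + 16 = 41
Scalar part = -5/41 = -5/41
Bivector coeff = -4/41 = -4/41
M^{-1} = -5/41 - 4/41*e12


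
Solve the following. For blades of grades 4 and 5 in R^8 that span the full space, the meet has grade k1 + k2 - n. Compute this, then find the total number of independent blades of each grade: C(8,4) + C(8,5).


Meet grade = grade(A) + grade(B) - n
= 4 + 5 - 8 = 1
C(8,4) = 70
C(8,5) = 56
dim_A + dim_B = 70 + 56 = 126


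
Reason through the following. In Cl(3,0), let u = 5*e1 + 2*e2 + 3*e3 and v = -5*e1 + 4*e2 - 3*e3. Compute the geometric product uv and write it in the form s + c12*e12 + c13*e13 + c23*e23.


In Cl(3,0): e_i^2 = 1, e_ie_j = -e_je_i for i != j.
Scalar part = u . v = 5*(-5) + 2*4 + 3*(-3)
= -25 + 8 + (-9) = -26
e12 coeff = 5*4 - 2*(-5) = 20 - (-10) = 30
e13 coeff = 5*(-3) - 3*(-5) = -15 - (-15) = 0
e23 coeff = 2*(-3) - 3*4 = -6 - 12 = -18
uv = -26 + 30*e12 + 0*e13 - 18*e23


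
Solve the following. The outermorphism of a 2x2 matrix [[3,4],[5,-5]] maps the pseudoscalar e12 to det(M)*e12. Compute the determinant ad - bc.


The outermorphism of a linear map f sends e1^e2 to f(e1)^f(e2).
f(e1) = 3*e1 + 5*e2
f(e2) = 4*e1 - 5*e2
f(e1) ^ f(e2) = (3*e1 + 5*e2) ^ (4*e1 - 5*e2)
= 3*(-5)*e12 + 5*4*e21
= (-15 - 20)*e12
= -35*e12
Coefficient = -35


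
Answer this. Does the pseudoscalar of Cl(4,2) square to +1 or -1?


The pseudoscalar I = e1...e_n (product of all n generators) of Cl(p,q) satisfies I^2 = (-1)^(q + n(n-1)/2).
p = 4, q = 2, n = p + q = 6
n(n-1)/2 = 6 * 5 / 2 = 15
Exponent = q + n(n-1)/2 = 2 + 15 = 17
I^2 = (-1)^17 = -1


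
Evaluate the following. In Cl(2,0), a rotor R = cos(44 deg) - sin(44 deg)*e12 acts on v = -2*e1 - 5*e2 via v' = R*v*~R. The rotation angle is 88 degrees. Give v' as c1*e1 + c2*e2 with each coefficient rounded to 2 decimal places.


Rotor R = cos(44deg) - sin(44deg)*e12
Rotation angle theta = 2 * 44 = 88 degrees
v' = R*v*~R rotates v by theta.
cos(88deg) = 0.0349, sin(88deg) = 0.9994
v'_1 = -2*cos(88deg) - (-5)*sin(88deg)
= -2*0.0349 - (-5)*0.9994
= 4.93
v'_2 = -2*sin(88deg) + (-5)*cos(88deg)
= -2*0.9994 + (-5)*0.0349
= -2.17
v' = 4.93*e1 - 2.17*e2


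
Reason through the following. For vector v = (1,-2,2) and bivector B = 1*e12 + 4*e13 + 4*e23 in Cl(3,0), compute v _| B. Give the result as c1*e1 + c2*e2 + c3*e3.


Left contraction v _| B = <vB>_1 (grade-1 part of the geometric product vB).
Using e1_|e12 = e2, e2_|e12 = -e1, e1_|e13 = e3, e3_|e13 = -e1, e2_|e23 = e3, e3_|e23 = -e2:
e1 coeff: -v2*b12 - v3*b13 = -(-2)*(1) - (2)*(4) = -6
e2 coeff: v1*b12 - v3*b23 = (1)*(1) - (2)*(4) = -7
e3 coeff: v1*b13 + v2*b23 = (1)*(4) + (-2)*(4) = -4
v _| B = -6*e1 - 7*e2 - 4*e3


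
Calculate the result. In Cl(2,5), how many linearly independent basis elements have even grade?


Even subalgebra dimension = 2^(n-1)
n = 2 + 5 = 7
2^(7 - 1) = 2^6 = 64
Verification: sum of C(7,k) for even k = 1 + 21 + 35 + 7 = 64
Result = 64


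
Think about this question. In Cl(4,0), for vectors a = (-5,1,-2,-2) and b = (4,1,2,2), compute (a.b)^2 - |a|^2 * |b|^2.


a . b = (-5)*4 + 1*1 + (-2)*2 + (-2)*2
= -20 + 1 + (-4) + (-4) = -27
|a|^2 = (-5)^2 + 1^2 + (-2)^2 + (-2)^2 = 34
|b|^2 = 4^2 + 1^2 + 2^2 + 2^2 = 25
(a.b)^2 = (-27)^2 = 729
|a|^2 * |b|^2 = 34 * 25 = 850
Result = 729 - 850 = -121


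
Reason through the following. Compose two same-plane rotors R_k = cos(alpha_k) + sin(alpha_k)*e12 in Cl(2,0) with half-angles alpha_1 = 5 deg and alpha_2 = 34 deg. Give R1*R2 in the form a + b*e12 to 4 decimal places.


Same-plane rotors commute and their half-angles add:
R1*R2 = cos(a1 + a2) + sin(a1 + a2)*e12.
a1 + a2 = 5 + 34 = 39 deg
cos(39 deg) = 0.7771
sin(39 deg) = 0.6293
R1*R2 = 0.7771 + 0.6293*e12


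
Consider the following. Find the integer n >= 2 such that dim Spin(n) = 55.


dim Spin(n) = dim so(n) = n(n-1)/2.
Solve n(n-1)/2 = 55, i.e. n^2 - n - 110 = 0.
Discriminant = 1 + 8*55 = 441
n = (1 + sqrt(441))/2 = (1 + 21)/2 = 11


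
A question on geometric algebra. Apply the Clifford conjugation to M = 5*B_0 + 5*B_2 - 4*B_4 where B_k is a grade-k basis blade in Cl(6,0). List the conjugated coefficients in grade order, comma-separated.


Clifford conjugate sign for grade k: (-1)^(k(k+1)/2)
Grade 0: (-1)^(0*1/2) = (-1)^0 = 1, coeff 5 -> 5
Grade 2: (-1)^(2*3/2) = (-1)^3 = -1, coeff 5 -> -5
Grade 4: (-1)^(4*5/2) = (-1)^10 = 1, coeff -4 -> -4
Conjugated coefficients: 5, -5, -4


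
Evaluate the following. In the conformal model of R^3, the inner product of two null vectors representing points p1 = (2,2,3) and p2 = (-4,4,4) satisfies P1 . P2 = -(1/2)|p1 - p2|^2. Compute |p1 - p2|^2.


p1 - p2 = (6, -2, -1)
|p1 - p2|^2 = 6^2 + (-2)^2 + (-1)^2
= 36 + 4 + 1
= 41


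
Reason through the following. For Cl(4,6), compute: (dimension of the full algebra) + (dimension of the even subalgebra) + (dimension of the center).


n = 4 + 6 = 10
Total dim = 2^10 = 1024
Even subalgebra dim = 2^9 = 512
n is even, so center dim = 1
Sum = 1024 + 512 + 1 = 1537


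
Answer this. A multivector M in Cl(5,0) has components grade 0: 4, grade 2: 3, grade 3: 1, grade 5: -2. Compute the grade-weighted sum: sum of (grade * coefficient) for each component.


Grade-weighted sum = sum of grade_k * coefficient_k
0*4 = 0
2*3 = 6
3*1 = 3
5*(-2) = -10
Total = 0 + 6 + 3 + (-10) = -1


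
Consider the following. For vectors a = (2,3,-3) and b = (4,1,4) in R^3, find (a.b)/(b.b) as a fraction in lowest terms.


Projection coefficient = (a . b) / (b . b)
a . b = 2*4 + 3*1 + (-3)*4
= 8 + 3 + (-12) = -1
b . b = 4^2 + 1^2 + 4^2
= 16 + 1 + 16 = 33
Coefficient = -1/33
In lowest terms: -1/33


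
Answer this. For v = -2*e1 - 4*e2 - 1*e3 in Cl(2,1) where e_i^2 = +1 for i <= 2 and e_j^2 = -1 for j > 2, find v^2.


v^2 = sum of c_i^2 * e_i^2
Positive signature terms (e_i^2 = +1): (-2)^2 + (-4)^2 = 20
Negative signature terms (e_j^2 = -1): (-1)^2 = 1
v^2 = 20 - 1 = 19


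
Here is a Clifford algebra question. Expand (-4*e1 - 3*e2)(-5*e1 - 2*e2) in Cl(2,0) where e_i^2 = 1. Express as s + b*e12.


Expand: (-4*e1 - 3*e2)(-5*e1 - 2*e2)
= (-4)*(-5)*e1e1 + (-4)*(-2)*e1e2 + (-3)*(-5)*e2e1 + (-3)*(-2)*e2e2
Using e1^2 = e2^2 = 1, e2e1 = -e1e2:
Scalar part s = (-4)*(-5) + (-3)*(-2) = 20 + 6 = 26
Bivector part b = (-4)*(-2) - (-3)*(-5) = 8 - 15 = -7
uv = 26 - 7*e12


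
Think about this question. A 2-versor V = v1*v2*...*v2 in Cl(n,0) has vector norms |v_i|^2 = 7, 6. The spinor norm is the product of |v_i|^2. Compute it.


Spinor norm N(V) = |v1|^2 * |v2|^2 * ... * |v2|^2
= 7 * 6
Running product: 7, 42
N(V) = 42


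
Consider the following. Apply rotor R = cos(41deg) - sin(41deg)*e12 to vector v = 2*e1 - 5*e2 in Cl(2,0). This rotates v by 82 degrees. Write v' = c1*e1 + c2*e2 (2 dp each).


Rotor R = cos(41deg) - sin(41deg)*e12
Rotation angle theta = 2 * 41 = 82 degrees
v' = R*v*~R rotates v by theta.
cos(82deg) = 0.1392, sin(82deg) = 0.9903
v'_1 = 2*cos(82deg) - (-5)*sin(82deg)
= 2*0.1392 - (-5)*0.9903
= 5.23
v'_2 = 2*sin(82deg) + (-5)*cos(82deg)
= 2*0.9903 + (-5)*0.1392
= 1.28
v' = 5.23*e1 + 1.28*e2


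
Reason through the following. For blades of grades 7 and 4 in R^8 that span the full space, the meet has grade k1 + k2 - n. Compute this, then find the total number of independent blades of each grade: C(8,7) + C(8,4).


Meet grade = grade(A) + grade(B) - n
= 7 + 4 - 8 = 3
C(8,7) = 8
C(8,4) = 70
dim_A + dim_B = 8 + 70 = 78


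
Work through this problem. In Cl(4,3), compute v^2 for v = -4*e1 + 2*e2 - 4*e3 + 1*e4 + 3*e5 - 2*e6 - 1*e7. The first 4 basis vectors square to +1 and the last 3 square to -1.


v^2 = sum of c_i^2 * e_i^2
Positive signature terms (e_i^2 = +1): (-4)^2 + 2^2 + (-4)^2 + 1^2 = 37
Negative signature terms (e_j^2 = -1): 3^2 + (-2)^2 + (-1)^2 = 14
v^2 = 37 - 14 = 23


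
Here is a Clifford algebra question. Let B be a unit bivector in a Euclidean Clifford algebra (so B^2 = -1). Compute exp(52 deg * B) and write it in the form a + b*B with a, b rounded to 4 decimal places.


For a unit bivector B with B^2 = -1, the exponential series gives
e^(theta*B) = cos(theta) + sin(theta)*B (the GA analogue of Euler's formula).
theta = 52 degrees = 0.907571 rad
cos(52 deg) = 0.6157
sin(52 deg) = 0.7880
exp(theta*B) = 0.6157 + 0.7880*B


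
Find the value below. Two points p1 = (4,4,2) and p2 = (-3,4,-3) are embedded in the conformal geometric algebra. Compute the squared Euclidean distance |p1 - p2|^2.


p1 - p2 = (7, 0, 5)
|p1 - p2|^2 = 7^2 + 0^2 + 5^2
= 49 + 0 + 25
= 74


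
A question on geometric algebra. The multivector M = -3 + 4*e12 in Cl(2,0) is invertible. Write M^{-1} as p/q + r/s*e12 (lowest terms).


M = -3 + 4*e12, where e12^2 = -1.
Since M commutes with its reverse ~M = a - b*e12, M * ~M = a^2 - b^2*e12^2 = a^2 + b^2.
So M^{-1} = ~M / (a^2 + b^2) = (a - b*e12)/(a^2 + b^2).
a^2 + b^2 = 9 + 16 = 25
Scalar part = -3/25 = -3/25
Bivector coeff = -4/25 = -4/25
M^{-1} = -3/25 - 4/25*e12


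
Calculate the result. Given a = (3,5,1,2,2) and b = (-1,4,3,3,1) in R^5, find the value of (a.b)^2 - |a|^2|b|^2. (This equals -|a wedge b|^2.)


a . b = 3*(-1) + 5*4 + 1*3 + 2*3 + 2*1
= -3 + 20 + 3 + 6 + 2 = 28
|a|^2 = 3^2 + 5^2 + 1^2 + 2^2 + 2^2 = 43
|b|^2 = (-1)^2 + 4^2 + 3^2 + 3^2 + 1^2 = 36
(a.b)^2 = 28^2 = 784
|a|^2 * |b|^2 = 43 * 36 = 1548
Result = 784 - 1548 = -764


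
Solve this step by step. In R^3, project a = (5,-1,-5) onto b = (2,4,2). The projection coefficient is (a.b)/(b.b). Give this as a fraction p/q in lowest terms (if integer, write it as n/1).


Projection coefficient = (a . b) / (b . b)
a . b = 5*2 + (-1)*4 + (-5)*2
= 10 + (-4) + (-10) = -4
b . b = 2^2 + 4^2 + 2^2
= 4 + 16 + 4 = 24
Coefficient = -4/24
In lowest terms: -1/6


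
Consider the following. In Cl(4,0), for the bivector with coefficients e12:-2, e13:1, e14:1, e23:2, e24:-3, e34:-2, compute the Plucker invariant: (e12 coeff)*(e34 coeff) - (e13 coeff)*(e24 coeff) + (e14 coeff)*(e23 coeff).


Plucker relation: af - be + cd
a*f = (-2)*(-2) = 4
b*e = 1*(-3) = -3
c*d = 1*2 = 2
af - be + cd = 4 - (-3) + 2
= 9


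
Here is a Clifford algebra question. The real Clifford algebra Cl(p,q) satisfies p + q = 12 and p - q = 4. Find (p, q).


We need p + q = 12 and p - q = 4.
Adding: 2p = 12 + 4 = 16, so p = 8.
Then q = 12 - 8 = 4.
(p, q) = (8, 4)


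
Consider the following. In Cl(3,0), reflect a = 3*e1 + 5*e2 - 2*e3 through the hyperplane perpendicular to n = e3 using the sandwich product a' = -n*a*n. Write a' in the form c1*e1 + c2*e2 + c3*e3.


Reflection formula: a' = -n*a*n, with n = e3 (unit vector, n^2 = 1).
For reflection through hyperplane perp to e3:
The component along e3 flips sign, others stay.
a = (3, 5, -2)
a' = (3, 5, 2)
a' = 3*e1 + 5*e2 + 2*e3


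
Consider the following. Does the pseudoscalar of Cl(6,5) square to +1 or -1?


The pseudoscalar I = e1...e_n (product of all n generators) of Cl(p,q) satisfies I^2 = (-1)^(q + n(n-1)/2).
p = 6, q = 5, n = p + q = 11
n(n-1)/2 = 11 * 10 / 2 = 55
Exponent = q + n(n-1)/2 = 5 + 55 = 60
I^2 = (-1)^60 = +1


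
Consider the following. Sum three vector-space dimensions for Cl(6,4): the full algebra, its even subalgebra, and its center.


n = 6 + 4 = 10
Total dim = 2^10 = 1024
Even subalgebra dim = 2^9 = 512
n is even, so center dim = 1
Sum = 1024 + 512 + 1 = 1537


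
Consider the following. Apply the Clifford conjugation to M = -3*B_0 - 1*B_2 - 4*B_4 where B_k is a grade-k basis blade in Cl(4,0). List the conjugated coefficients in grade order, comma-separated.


Clifford conjugate sign for grade k: (-1)^(k(k+1)/2)
Grade 0: (-1)^(0*1/2) = (-1)^0 = 1, coeff -3 -> -3
Grade 2: (-1)^(2*3/2) = (-1)^3 = -1, coeff -1 -> 1
Grade 4: (-1)^(4*5/2) = (-1)^10 = 1, coeff -4 -> -4
Conjugated coefficients: -3, 1, -4


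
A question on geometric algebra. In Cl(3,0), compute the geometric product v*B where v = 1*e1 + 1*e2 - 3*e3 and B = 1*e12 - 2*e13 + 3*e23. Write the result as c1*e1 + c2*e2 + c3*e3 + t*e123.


vB has grade-1 (vector) and grade-3 (trivector) parts: vB = (v _| B) + (v ^ B).
Vector part <vB>_1:
  e1: -v2*b12 - v3*b13 = -(1)*(1) - (-3)*(-2) = -7
  e2: v1*b12 - v3*b23 = (1)*(1) - (-3)*(3) = 10
  e3: v1*b13 + v2*b23 = (1)*(-2) + (1)*(3) = 1
Trivector part <vB>_3:
  e123: v1*b23 - v2*b13 + v3*b12 = (1)*(3) - (1)*(-2) + (-3)*(1) = 2
vB = -7*e1 + 10*e2 + 1*e3 + 2*e123


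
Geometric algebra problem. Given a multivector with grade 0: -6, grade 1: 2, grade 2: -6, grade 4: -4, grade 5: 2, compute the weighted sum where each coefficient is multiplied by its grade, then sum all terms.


Grade-weighted sum = sum of grade_k * coefficient_k
0*(-6) = 0
1*2 = 2
2*(-6) = -12
4*(-4) = -16
5*2 = 10
Total = 0 + 2 + (-12) + (-16) + 10 = -16


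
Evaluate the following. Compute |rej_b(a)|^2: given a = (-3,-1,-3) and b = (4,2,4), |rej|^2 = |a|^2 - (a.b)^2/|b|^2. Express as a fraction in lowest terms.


|a|^2 = (-3)^2 + (-1)^2 + (-3)^2 = 19
|b|^2 = 4^2 + 2^2 + 4^2 = 36
a . b = (-3)*4 + (-1)*2 + (-3)*4 = -26
(a.b)^2 = (-26)^2 = 676
|rej|^2 = 19 - 676/36
= (684 - 676)/36
= 8/36
In lowest terms: 2/9


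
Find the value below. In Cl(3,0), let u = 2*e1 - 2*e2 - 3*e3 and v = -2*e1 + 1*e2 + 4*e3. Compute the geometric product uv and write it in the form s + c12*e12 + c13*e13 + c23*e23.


In Cl(3,0): e_i^2 = 1, e_ie_j = -e_je_i for i != j.
Scalar part = u . v = 2*(-2) + (-2)*1 + (-3)*4
= -4 + (-2) + (-12) = -18
e12 coeff = 2*1 - (-2)*(-2) = 2 - 4 = -2
e13 coeff = 2*4 - (-3)*(-2) = 8 - 6 = 2
e23 coeff = (-2)*4 - (-3)*1 = -8 - (-3) = -5
uv = -18 - 2*e12 + 2*e13 - 5*e23


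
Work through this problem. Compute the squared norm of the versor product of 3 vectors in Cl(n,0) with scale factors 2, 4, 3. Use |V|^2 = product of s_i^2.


Each vector v_i has |v_i|^2 = s_i^2
Squared scales: 2^2 = 4, 4^2 = 16, 3^2 = 9
|V|^2 = 4 * 16 * 9
= 576


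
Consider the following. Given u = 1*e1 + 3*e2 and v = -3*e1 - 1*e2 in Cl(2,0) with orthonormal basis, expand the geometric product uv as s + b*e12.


Expand: (1*e1 + 3*e2)(-3*e1 - 1*e2)
= 1*(-3)*e1e1 + 1*(-1)*e1e2 + 3*(-3)*e2e1 + 3*(-1)*e2e2
Using e1^2 = e2^2 = 1, e2e1 = -e1e2:
Scalar part s = 1*(-3) + 3*(-1) = -3 + (-3) = -6
Bivector part b = 1*(-1) - 3*(-3) = -1 - (-9) = 8
uv = -6 + 8*e12


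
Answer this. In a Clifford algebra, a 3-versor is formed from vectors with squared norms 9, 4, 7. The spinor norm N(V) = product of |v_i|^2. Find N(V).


Spinor norm N(V) = |v1|^2 * |v2|^2 * ... * |v3|^2
= 9 * 4 * 7
Running product: 9, 36, 252
N(V) = 252
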